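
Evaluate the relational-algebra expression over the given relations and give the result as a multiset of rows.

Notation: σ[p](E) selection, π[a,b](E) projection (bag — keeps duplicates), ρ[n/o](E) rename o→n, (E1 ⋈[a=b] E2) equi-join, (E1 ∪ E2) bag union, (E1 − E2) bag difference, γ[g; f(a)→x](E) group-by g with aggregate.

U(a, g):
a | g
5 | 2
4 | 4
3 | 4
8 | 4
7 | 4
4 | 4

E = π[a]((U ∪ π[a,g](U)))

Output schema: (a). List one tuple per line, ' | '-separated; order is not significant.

Stepwise |·|:
  U → 6
  U → 6
  π[a,g](U) → 6
  (U ∪ π[a,g](U)) → 12
  π[a]((U ∪ π[a,g](U))) → 12

== RESULT ==
a
3
3
4
4
4
4
5
5
7
7
8
8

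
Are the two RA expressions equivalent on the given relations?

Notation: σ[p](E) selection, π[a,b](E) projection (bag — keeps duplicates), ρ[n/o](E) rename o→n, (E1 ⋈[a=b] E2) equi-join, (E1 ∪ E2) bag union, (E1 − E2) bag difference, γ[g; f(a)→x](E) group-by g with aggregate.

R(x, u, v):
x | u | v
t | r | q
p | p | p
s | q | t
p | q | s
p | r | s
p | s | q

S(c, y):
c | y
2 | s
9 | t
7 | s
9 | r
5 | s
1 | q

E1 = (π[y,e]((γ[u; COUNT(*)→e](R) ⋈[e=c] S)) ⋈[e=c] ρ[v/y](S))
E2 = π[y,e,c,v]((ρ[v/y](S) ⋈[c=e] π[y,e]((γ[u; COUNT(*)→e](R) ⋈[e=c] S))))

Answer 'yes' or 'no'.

E1 per-node cardinality:
  R → 6
  γ[u; COUNT(*)→e](R) → 4
  S → 6
  (γ[u; COUNT(*)→e](R) ⋈[e=c] S) → 4
  π[y,e]((γ[u; COUNT(*)→e](R) ⋈[e=c] S)) → 4
  S → 6
  ρ[v/y](S) → 6
  (π[y,e]((γ[u; COUNT(*)→e](R) ⋈[e=c] S)) ⋈[e=c] ρ[v/y](S)) → 4
E2 per-node cardinality:
  S → 6
  ρ[v/y](S) → 6
  R → 6
  γ[u; COUNT(*)→e](R) → 4
  S → 6
  (γ[u; COUNT(*)→e](R) ⋈[e=c] S) → 4
  π[y,e]((γ[u; COUNT(*)→e](R) ⋈[e=c] S)) → 4
  (ρ[v/y](S) ⋈[c=e] π[y,e]((γ[u; COUNT(*)→e](R) ⋈[e=c] S))) → 4
  π[y,e,c,v]((ρ[v/y](S) ⋈[c=e] π[y,e]((γ[u; COUNT(*)→e](R) ⋈[e=c] S)))) → 4

E1 and E2 produce the same multiset:
y | e | c | v
q | 1 | 1 | q
q | 1 | 1 | q
s | 2 | 2 | s
s | 2 | 2 | s

yes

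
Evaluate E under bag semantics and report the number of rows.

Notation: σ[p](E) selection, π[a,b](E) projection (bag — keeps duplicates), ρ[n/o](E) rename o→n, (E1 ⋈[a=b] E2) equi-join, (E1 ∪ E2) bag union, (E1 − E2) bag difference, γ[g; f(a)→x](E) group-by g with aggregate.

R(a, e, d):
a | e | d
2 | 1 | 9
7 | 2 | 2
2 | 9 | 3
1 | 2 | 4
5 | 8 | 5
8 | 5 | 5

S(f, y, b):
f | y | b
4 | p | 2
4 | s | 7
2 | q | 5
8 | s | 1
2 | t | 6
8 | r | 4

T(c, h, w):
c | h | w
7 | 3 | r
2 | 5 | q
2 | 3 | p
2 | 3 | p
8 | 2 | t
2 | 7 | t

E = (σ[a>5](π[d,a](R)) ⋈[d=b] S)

Stepwise |·|:
  R → 6
  π[d,a](R) → 6
  σ[a>5](π[d,a](R)) → 2
  S → 6
  (σ[a>5](π[d,a](R)) ⋈[d=b] S) → 2

|E| = 2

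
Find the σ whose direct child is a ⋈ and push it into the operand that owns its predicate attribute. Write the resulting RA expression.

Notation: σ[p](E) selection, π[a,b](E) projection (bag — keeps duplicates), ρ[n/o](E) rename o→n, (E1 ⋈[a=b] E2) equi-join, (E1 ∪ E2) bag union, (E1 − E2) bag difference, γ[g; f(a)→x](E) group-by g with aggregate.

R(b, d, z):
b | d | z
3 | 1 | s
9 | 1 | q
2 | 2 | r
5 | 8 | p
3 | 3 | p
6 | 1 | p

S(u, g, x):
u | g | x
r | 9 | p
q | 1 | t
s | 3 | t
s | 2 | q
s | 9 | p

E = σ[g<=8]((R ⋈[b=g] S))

σ filters on g, owned by the right side.
E' = (R ⋈[b=g] σ[g<=8](S))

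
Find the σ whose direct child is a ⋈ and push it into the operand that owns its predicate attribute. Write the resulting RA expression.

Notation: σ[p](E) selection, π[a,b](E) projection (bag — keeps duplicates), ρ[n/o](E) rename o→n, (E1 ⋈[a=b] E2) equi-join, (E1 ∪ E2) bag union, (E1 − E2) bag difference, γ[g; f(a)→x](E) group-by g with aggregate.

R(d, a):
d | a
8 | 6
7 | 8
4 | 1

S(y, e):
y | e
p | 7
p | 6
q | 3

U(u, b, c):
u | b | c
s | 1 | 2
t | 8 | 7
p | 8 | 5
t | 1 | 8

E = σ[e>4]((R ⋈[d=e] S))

σ filters on e, owned by the right side.
E' = (R ⋈[d=e] σ[e>4](S))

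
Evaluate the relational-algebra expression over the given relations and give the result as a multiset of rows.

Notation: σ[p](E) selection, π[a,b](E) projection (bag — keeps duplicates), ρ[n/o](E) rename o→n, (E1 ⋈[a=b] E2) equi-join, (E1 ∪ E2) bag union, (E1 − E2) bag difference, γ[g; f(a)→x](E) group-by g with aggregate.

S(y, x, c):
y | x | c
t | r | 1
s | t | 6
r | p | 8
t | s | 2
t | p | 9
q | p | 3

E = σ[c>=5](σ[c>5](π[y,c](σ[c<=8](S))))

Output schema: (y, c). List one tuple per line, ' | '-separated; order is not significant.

Stepwise |·|:
  S → 6
  σ[c<=8](S) → 5
  π[y,c](σ[c<=8](S)) → 5
  σ[c>5](π[y,c](σ[c<=8](S))) → 2
  σ[c>=5](σ[c>5](π[y,c](σ[c<=8](S)))) → 2

== RESULT ==
y | c
r | 8
s | 6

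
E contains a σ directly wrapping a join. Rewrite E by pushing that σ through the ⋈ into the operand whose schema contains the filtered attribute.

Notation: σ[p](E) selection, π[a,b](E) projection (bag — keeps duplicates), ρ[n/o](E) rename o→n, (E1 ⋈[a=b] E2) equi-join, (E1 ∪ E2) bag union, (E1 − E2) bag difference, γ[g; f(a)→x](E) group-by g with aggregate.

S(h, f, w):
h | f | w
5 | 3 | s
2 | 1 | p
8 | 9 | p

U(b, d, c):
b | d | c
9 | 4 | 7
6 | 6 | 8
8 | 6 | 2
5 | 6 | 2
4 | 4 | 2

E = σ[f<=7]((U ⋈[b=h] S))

σ filters on f, owned by the right side.
E' = (U ⋈[b=h] σ[f<=7](S))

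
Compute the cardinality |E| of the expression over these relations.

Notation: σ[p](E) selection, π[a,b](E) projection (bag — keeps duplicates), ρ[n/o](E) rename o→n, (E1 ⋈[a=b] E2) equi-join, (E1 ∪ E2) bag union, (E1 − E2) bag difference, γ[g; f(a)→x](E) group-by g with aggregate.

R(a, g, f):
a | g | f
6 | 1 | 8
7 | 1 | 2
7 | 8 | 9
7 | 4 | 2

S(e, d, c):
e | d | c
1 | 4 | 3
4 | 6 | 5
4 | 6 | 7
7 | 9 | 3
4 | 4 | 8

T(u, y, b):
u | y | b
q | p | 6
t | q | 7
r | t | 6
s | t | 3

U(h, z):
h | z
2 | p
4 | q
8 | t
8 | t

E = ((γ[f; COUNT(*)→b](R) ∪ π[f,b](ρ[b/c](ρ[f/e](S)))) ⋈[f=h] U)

Row counts bottom-up:
  R → 4
  γ[f; COUNT(*)→b](R) → 3
  S → 5
  ρ[f/e](S) → 5
  ρ[b/c](ρ[f/e](S)) → 5
  π[f,b](ρ[b/c](ρ[f/e](S))) → 5
  (γ[f; COUNT(*)→b](R) ∪ π[f,b](ρ[b/c](ρ[f/e](S)))) → 8
  U → 4
  ((γ[f; COUNT(*)→b](R) ∪ π[f,b](ρ[b/c](ρ[f/e](S)))) ⋈[f=h] U) → 6

|E| = 6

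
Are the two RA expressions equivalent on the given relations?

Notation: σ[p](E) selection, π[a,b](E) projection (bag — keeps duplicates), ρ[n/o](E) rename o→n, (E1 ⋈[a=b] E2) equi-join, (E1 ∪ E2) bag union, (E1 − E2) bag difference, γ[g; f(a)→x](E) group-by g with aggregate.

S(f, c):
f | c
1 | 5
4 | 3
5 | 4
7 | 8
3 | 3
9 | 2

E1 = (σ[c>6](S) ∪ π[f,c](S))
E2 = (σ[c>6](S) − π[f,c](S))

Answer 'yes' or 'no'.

E1 row counts bottom-up:
  S → 6
  σ[c>6](S) → 1
  S → 6
  π[f,c](S) → 6
  (σ[c>6](S) ∪ π[f,c](S)) → 7
E2 row counts bottom-up:
  S → 6
  σ[c>6](S) → 1
  S → 6
  π[f,c](S) → 6
  (σ[c>6](S) − π[f,c](S)) → 0

E1 result:
f | c
1 | 5
3 | 3
4 | 3
5 | 4
7 | 8
7 | 8
9 | 2
E2 result:
f | c
(0 rows)
Witness: (3, 3) appears 1× in E1 but 0× in E2.

no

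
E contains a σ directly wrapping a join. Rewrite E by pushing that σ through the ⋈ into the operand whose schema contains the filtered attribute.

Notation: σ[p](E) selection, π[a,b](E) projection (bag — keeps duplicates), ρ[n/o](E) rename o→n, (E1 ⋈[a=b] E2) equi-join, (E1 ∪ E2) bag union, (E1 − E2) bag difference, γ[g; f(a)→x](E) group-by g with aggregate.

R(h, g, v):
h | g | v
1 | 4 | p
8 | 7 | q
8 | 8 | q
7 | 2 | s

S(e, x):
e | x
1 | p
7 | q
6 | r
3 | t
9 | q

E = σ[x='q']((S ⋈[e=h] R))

σ filters on x, owned by the left side.
E' = (σ[x='q'](S) ⋈[e=h] R)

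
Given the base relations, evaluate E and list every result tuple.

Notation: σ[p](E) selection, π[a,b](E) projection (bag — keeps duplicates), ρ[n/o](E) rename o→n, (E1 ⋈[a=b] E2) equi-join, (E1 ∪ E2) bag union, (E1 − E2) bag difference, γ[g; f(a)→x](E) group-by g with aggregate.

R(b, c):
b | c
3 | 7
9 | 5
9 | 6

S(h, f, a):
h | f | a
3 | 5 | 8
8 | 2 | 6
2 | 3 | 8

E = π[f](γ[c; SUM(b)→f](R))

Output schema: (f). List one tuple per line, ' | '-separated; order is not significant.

Stepwise |·|:
  R → 3
  γ[c; SUM(b)→f](R) → 3
  π[f](γ[c; SUM(b)→f](R)) → 3

== RESULT ==
f
3
9
9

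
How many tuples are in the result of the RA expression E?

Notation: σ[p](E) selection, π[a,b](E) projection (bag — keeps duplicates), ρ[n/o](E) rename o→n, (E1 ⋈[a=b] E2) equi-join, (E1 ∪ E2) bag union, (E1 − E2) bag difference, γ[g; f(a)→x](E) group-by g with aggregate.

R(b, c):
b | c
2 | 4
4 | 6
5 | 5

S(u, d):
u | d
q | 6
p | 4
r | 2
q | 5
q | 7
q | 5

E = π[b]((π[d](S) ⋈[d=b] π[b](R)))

Subexpression sizes:
  S → 6
  π[d](S) → 6
  R → 3
  π[b](R) → 3
  (π[d](S) ⋈[d=b] π[b](R)) → 4
  π[b]((π[d](S) ⋈[d=b] π[b](R))) → 4

|E| = 4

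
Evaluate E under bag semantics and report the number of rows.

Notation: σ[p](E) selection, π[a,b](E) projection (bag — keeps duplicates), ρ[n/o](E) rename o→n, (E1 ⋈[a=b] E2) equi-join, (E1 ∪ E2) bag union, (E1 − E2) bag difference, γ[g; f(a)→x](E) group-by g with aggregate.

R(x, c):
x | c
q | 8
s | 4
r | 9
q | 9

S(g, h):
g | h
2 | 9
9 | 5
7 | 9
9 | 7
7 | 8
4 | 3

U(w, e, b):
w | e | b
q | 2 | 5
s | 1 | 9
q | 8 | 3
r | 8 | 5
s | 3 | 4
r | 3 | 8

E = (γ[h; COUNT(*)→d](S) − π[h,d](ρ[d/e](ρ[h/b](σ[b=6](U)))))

Stepwise |·|:
  S → 6
  γ[h; COUNT(*)→d](S) → 5
  U → 6
  σ[b=6](U) → 0
  ρ[h/b](σ[b=6](U)) → 0
  ρ[d/e](ρ[h/b](σ[b=6](U))) → 0
  π[h,d](ρ[d/e](ρ[h/b](σ[b=6](U)))) → 0
  (γ[h; COUNT(*)→d](S) − π[h,d](ρ[d/e](ρ[h/b](σ[b=6](U))))) → 5

|E| = 5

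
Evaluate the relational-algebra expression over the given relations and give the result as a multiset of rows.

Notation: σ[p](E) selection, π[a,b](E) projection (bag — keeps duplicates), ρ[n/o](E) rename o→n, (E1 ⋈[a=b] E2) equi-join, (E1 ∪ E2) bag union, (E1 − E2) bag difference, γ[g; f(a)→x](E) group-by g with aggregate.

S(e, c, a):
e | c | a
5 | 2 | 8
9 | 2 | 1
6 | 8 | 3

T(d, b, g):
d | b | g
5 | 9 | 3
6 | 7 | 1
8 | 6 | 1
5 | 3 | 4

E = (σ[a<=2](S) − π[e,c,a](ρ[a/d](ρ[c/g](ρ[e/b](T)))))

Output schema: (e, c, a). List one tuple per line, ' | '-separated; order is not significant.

Row counts bottom-up:
  S → 3
  σ[a<=2](S) → 1
  T → 4
  ρ[e/b](T) → 4
  ρ[c/g](ρ[e/b](T)) → 4
  ρ[a/d](ρ[c/g](ρ[e/b](T))) → 4
  π[e,c,a](ρ[a/d](ρ[c/g](ρ[e/b](T)))) → 4
  (σ[a<=2](S) − π[e,c,a](ρ[a/d](ρ[c/g](ρ[e/b](T))))) → 1

== RESULT ==
e | c | a
9 | 2 | 1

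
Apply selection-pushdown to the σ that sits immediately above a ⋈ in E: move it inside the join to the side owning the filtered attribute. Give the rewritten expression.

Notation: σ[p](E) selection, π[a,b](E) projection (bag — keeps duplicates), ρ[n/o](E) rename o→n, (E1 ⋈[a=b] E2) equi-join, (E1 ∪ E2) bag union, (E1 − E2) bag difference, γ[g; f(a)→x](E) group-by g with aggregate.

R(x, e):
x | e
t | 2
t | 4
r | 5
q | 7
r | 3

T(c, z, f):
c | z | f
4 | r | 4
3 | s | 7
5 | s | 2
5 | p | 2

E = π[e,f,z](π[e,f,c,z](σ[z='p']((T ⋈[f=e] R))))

σ filters on z, owned by the left side.
E' = π[e,f,z](π[e,f,c,z]((σ[z='p'](T) ⋈[f=e] R)))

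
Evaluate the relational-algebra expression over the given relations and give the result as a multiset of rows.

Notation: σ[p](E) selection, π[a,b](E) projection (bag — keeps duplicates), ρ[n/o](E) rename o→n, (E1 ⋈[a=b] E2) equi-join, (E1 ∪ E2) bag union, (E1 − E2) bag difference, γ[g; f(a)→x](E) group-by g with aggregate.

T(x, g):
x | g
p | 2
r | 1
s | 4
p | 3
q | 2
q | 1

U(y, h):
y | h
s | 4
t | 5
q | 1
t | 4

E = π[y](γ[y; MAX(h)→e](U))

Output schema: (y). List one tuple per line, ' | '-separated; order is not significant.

Stepwise |·|:
  U → 4
  γ[y; MAX(h)→e](U) → 3
  π[y](γ[y; MAX(h)→e](U)) → 3

== RESULT ==
y
q
s
t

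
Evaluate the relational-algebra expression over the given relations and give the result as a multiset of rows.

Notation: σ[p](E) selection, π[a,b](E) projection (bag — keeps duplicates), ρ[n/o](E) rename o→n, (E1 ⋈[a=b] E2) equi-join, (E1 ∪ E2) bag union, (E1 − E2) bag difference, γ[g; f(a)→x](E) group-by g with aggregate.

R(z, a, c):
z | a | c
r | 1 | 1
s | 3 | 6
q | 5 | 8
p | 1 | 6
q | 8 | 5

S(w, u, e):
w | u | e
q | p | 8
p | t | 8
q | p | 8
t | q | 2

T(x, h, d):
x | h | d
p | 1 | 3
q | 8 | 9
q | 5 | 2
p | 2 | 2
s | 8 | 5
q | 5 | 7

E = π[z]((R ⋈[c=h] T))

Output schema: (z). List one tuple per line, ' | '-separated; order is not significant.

Row counts bottom-up:
  R → 5
  T → 6
  (R ⋈[c=h] T) → 5
  π[z]((R ⋈[c=h] T)) → 5

== RESULT ==
z
q
q
q
q
r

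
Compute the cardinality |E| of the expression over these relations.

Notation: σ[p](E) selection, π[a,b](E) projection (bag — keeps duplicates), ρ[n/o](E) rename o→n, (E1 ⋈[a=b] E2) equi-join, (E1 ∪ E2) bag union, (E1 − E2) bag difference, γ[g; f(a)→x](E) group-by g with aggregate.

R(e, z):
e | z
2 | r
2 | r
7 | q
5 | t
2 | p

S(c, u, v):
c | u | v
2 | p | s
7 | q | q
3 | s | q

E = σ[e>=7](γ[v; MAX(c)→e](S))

Subexpression sizes:
  S → 3
  γ[v; MAX(c)→e](S) → 2
  σ[e>=7](γ[v; MAX(c)→e](S)) → 1

|E| = 1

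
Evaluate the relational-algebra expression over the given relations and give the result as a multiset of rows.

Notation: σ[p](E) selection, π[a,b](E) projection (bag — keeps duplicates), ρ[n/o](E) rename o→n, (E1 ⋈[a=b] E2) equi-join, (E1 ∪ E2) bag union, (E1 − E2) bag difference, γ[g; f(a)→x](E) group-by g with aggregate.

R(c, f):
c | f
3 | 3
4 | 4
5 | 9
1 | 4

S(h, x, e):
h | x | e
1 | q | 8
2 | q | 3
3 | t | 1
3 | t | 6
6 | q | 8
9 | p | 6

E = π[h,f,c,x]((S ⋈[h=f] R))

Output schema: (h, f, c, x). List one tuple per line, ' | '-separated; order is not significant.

Subexpression sizes:
  S → 6
  R → 4
  (S ⋈[h=f] R) → 3
  π[h,f,c,x]((S ⋈[h=f] R)) → 3

== RESULT ==
h | f | c | x
3 | 3 | 3 | t
3 | 3 | 3 | t
9 | 9 | 5 | p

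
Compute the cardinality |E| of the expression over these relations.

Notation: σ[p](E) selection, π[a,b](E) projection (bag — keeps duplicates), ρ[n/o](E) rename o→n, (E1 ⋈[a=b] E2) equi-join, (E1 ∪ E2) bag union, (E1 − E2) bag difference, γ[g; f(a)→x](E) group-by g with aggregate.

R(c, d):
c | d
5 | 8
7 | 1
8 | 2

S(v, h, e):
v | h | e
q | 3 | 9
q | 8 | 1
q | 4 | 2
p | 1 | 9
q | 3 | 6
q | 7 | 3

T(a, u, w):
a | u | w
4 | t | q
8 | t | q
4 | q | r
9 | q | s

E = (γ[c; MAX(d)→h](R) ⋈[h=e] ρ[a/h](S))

Stepwise |·|:
  R → 3
  γ[c; MAX(d)→h](R) → 3
  S → 6
  ρ[a/h](S) → 6
  (γ[c; MAX(d)→h](R) ⋈[h=e] ρ[a/h](S)) → 2

|E| = 2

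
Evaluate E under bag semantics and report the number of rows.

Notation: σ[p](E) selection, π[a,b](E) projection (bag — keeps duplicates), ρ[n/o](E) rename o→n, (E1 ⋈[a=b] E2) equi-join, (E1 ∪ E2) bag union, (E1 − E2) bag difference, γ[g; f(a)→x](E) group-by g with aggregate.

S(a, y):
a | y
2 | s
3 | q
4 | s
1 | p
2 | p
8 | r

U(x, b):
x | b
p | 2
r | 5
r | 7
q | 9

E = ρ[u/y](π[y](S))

Row counts bottom-up:
  S → 6
  π[y](S) → 6
  ρ[u/y](π[y](S)) → 6

|E| = 6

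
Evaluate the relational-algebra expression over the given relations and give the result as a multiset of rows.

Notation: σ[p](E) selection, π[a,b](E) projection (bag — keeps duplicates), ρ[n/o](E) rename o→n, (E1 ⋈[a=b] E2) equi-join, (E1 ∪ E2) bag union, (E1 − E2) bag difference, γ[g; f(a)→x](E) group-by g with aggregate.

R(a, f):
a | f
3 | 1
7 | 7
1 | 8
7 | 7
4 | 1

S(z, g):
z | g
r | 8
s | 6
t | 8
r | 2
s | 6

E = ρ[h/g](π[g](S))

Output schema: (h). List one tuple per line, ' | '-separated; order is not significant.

Subexpression sizes:
  S → 5
  π[g](S) → 5
  ρ[h/g](π[g](S)) → 5

== RESULT ==
h
2
6
6
8
8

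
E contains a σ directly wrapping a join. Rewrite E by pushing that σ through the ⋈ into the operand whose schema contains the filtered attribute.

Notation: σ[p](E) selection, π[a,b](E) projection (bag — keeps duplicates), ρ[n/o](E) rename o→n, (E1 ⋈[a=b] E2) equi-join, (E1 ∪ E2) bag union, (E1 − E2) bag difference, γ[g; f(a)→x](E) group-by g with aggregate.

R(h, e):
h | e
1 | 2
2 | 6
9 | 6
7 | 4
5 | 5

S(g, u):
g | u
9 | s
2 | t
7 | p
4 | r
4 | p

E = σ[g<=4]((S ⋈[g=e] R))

σ filters on g, owned by the left side.
E' = (σ[g<=4](S) ⋈[g=e] R)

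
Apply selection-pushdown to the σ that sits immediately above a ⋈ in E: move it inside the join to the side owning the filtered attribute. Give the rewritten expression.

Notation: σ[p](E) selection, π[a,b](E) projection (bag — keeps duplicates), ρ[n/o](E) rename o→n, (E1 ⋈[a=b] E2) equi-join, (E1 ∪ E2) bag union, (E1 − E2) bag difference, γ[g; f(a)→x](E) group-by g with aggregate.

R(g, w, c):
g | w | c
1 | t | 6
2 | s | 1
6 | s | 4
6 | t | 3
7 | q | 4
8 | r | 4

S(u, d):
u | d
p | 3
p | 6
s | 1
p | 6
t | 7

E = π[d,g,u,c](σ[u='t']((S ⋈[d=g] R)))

σ filters on u, owned by the left side.
E' = π[d,g,u,c]((σ[u='t'](S) ⋈[d=g] R))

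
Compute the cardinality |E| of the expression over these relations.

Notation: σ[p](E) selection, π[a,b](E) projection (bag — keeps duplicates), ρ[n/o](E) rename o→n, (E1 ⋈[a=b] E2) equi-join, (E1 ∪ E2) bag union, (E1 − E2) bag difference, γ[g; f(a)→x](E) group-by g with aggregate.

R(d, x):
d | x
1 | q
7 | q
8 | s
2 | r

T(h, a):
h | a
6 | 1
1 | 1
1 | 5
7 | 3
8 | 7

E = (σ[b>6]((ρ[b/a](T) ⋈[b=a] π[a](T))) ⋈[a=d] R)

Per-node cardinality:
  T → 5
  ρ[b/a](T) → 5
  T → 5
  π[a](T) → 5
  (ρ[b/a](T) ⋈[b=a] π[a](T)) → 7
  σ[b>6]((ρ[b/a](T) ⋈[b=a] π[a](T))) → 1
  R → 4
  (σ[b>6]((ρ[b/a](T) ⋈[b=a] π[a](T))) ⋈[a=d] R) → 1

|E| = 1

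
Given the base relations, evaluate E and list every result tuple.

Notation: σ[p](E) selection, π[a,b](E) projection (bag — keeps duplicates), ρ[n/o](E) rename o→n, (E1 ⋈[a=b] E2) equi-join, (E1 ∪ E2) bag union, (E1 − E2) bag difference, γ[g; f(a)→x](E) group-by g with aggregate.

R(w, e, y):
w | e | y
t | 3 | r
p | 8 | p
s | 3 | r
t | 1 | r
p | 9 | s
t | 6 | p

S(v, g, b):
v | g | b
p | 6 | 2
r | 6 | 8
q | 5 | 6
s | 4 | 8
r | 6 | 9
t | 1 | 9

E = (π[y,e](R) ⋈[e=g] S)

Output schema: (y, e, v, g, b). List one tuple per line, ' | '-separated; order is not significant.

Per-node cardinality:
  R → 6
  π[y,e](R) → 6
  S → 6
  (π[y,e](R) ⋈[e=g] S) → 4

== RESULT ==
y | e | v | g | b
p | 6 | p | 6 | 2
p | 6 | r | 6 | 8
p | 6 | r | 6 | 9
r | 1 | t | 1 | 9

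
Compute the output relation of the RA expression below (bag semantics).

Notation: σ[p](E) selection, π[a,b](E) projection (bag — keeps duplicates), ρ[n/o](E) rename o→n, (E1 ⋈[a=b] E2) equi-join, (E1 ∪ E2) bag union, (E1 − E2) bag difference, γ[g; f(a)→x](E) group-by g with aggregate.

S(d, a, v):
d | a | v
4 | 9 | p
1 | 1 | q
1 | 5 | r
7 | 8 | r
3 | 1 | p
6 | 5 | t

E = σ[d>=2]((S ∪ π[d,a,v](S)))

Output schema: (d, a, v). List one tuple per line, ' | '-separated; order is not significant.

Stepwise |·|:
  S → 6
  S → 6
  π[d,a,v](S) → 6
  (S ∪ π[d,a,v](S)) → 12
  σ[d>=2]((S ∪ π[d,a,v](S))) → 8

== RESULT ==
d | a | v
3 | 1 | p
3 | 1 | p
4 | 9 | p
4 | 9 | p
6 | 5 | t
6 | 5 | t
7 | 8 | r
7 | 8 | r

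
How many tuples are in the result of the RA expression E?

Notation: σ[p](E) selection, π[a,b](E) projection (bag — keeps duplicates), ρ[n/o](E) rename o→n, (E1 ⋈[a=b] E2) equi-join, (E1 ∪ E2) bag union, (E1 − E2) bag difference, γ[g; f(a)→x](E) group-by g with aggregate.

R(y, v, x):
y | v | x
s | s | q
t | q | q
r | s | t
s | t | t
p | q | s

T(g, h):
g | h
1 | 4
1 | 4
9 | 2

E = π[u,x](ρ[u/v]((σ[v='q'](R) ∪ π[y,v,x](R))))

Row counts bottom-up:
  R → 5
  σ[v='q'](R) → 2
  R → 5
  π[y,v,x](R) → 5
  (σ[v='q'](R) ∪ π[y,v,x](R)) → 7
  ρ[u/v]((σ[v='q'](R) ∪ π[y,v,x](R))) → 7
  π[u,x](ρ[u/v]((σ[v='q'](R) ∪ π[y,v,x](R)))) → 7

|E| = 7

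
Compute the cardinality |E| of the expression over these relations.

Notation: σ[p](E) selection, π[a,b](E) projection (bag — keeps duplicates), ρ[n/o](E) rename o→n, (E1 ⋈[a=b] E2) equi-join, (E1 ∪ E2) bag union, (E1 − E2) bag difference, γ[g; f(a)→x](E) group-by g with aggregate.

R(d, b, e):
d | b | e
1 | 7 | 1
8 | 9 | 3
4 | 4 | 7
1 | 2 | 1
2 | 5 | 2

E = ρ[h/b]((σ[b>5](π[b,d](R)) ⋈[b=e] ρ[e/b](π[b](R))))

Subexpression sizes:
  R → 5
  π[b,d](R) → 5
  σ[b>5](π[b,d](R)) → 2
  R → 5
  π[b](R) → 5
  ρ[e/b](π[b](R)) → 5
  (σ[b>5](π[b,d](R)) ⋈[b=e] ρ[e/b](π[b](R))) → 2
  ρ[h/b]((σ[b>5](π[b,d](R)) ⋈[b=e] ρ[e/b](π[b](R)))) → 2

|E| = 2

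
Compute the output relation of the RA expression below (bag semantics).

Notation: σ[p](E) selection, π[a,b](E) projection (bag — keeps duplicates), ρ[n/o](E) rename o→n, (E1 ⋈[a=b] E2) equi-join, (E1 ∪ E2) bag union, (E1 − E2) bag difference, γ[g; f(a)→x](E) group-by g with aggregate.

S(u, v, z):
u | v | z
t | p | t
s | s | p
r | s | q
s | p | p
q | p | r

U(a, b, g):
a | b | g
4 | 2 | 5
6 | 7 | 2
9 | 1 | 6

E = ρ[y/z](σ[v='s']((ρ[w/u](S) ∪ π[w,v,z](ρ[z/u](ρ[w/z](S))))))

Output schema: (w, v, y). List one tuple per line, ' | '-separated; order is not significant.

Subexpression sizes:
  S → 5
  ρ[w/u](S) → 5
  S → 5
  ρ[w/z](S) → 5
  ρ[z/u](ρ[w/z](S)) → 5
  π[w,v,z](ρ[z/u](ρ[w/z](S))) → 5
  (ρ[w/u](S) ∪ π[w,v,z](ρ[z/u](ρ[w/z](S)))) → 10
  σ[v='s']((ρ[w/u](S) ∪ π[w,v,z](ρ[z/u](ρ[w/z](S))))) → 4
  ρ[y/z](σ[v='s']((ρ[w/u](S) ∪ π[w,v,z](ρ[z/u](ρ[w/z](S)))))) → 4

== RESULT ==
w | v | y
p | s | s
q | s | r
r | s | q
s | s | p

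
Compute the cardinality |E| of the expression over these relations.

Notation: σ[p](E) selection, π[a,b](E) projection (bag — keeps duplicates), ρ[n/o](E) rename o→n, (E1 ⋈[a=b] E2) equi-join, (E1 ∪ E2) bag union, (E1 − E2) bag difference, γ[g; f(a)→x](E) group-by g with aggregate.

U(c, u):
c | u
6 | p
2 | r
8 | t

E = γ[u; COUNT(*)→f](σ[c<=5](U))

Per-node cardinality:
  U → 3
  σ[c<=5](U) → 1
  γ[u; COUNT(*)→f](σ[c<=5](U)) → 1

|E| = 1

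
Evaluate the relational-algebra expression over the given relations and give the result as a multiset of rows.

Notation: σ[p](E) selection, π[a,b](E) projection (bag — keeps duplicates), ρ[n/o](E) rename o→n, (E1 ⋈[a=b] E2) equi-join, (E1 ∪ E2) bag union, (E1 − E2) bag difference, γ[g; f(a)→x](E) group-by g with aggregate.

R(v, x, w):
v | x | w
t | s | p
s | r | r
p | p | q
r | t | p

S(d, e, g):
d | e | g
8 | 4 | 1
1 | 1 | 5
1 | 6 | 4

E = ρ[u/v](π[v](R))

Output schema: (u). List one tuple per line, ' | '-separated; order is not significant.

Subexpression sizes:
  R → 4
  π[v](R) → 4
  ρ[u/v](π[v](R)) → 4

== RESULT ==
u
p
r
s
t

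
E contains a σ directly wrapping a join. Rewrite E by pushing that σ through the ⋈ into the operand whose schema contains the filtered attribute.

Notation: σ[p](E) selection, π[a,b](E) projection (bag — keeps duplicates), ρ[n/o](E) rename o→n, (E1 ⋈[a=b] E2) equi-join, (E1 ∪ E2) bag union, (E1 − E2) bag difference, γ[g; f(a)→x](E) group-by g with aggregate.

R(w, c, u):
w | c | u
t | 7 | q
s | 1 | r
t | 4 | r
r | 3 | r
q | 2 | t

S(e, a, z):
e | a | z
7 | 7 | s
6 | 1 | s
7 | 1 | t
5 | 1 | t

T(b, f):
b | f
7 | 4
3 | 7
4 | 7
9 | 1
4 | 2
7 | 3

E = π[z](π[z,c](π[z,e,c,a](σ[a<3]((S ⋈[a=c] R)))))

σ filters on a, owned by the left side.
E' = π[z](π[z,c](π[z,e,c,a]((σ[a<3](S) ⋈[a=c] R))))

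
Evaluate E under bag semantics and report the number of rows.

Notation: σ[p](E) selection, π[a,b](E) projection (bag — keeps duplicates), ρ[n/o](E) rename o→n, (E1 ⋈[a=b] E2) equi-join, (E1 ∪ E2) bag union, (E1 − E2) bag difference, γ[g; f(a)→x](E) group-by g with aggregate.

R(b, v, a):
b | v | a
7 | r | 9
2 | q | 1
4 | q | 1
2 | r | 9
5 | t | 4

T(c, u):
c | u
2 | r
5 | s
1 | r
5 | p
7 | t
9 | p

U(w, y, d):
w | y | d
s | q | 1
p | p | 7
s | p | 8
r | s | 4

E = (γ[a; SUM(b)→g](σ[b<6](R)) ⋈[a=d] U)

Stepwise |·|:
  R → 5
  σ[b<6](R) → 4
  γ[a; SUM(b)→g](σ[b<6](R)) → 3
  U → 4
  (γ[a; SUM(b)→g](σ[b<6](R)) ⋈[a=d] U) → 2

|E| = 2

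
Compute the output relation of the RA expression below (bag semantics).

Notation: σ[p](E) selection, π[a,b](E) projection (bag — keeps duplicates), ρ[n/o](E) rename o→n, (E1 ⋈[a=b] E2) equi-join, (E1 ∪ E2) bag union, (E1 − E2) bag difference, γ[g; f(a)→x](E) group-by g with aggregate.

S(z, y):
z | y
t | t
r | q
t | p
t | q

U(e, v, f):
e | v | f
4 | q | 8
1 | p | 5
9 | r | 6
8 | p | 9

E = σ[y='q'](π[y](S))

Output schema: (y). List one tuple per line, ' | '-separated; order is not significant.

Per-node cardinality:
  S → 4
  π[y](S) → 4
  σ[y='q'](π[y](S)) → 2

== RESULT ==
y
q
q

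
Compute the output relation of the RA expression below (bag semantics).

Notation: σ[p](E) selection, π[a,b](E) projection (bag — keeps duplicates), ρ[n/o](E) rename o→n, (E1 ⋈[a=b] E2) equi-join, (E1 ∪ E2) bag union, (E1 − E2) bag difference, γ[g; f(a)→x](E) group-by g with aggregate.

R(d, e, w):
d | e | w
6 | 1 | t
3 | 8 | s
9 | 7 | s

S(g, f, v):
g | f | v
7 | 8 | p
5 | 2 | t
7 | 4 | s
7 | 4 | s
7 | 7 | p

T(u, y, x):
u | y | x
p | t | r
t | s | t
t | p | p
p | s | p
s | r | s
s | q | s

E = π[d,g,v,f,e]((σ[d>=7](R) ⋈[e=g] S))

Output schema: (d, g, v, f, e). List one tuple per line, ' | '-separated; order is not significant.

Row counts bottom-up:
  R → 3
  σ[d>=7](R) → 1
  S → 5
  (σ[d>=7](R) ⋈[e=g] S) → 4
  π[d,g,v,f,e]((σ[d>=7](R) ⋈[e=g] S)) → 4

== RESULT ==
d | g | v | f | e
9 | 7 | p | 7 | 7
9 | 7 | p | 8 | 7
9 | 7 | s | 4 | 7
9 | 7 | s | 4 | 7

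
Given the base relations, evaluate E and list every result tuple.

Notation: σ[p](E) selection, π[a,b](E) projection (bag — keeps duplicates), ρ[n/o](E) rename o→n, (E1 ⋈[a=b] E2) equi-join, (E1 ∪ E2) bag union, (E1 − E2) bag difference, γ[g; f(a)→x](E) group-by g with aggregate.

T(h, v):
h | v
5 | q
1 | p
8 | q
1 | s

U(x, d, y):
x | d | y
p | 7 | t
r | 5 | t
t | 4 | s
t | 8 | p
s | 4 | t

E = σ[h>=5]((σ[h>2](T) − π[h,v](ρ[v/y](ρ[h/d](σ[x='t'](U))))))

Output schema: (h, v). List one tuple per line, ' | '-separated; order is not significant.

Stepwise |·|:
  T → 4
  σ[h>2](T) → 2
  U → 5
  σ[x='t'](U) → 2
  ρ[h/d](σ[x='t'](U)) → 2
  ρ[v/y](ρ[h/d](σ[x='t'](U))) → 2
  π[h,v](ρ[v/y](ρ[h/d](σ[x='t'](U)))) → 2
  (σ[h>2](T) − π[h,v](ρ[v/y](ρ[h/d](σ[x='t'](U))))) → 2
  σ[h>=5]((σ[h>2](T) − π[h,v](ρ[v/y](ρ[h/d](σ[x='t'](U)))))) → 2

== RESULT ==
h | v
5 | q
8 | q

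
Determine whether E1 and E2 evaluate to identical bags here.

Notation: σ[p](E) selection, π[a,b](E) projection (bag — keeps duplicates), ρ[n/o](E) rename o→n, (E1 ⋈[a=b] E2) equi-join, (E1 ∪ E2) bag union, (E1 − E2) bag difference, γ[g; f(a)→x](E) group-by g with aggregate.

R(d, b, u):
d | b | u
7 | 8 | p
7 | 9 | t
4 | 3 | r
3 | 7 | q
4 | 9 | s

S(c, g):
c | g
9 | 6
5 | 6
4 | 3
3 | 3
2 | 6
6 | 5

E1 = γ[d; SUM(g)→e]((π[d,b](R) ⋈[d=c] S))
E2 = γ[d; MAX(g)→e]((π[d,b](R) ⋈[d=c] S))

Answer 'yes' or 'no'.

E1 stepwise |·|:
  R → 5
  π[d,b](R) → 5
  S → 6
  (π[d,b](R) ⋈[d=c] S) → 3
  γ[d; SUM(g)→e]((π[d,b](R) ⋈[d=c] S)) → 2
E2 stepwise |·|:
  R → 5
  π[d,b](R) → 5
  S → 6
  (π[d,b](R) ⋈[d=c] S) → 3
  γ[d; MAX(g)→e]((π[d,b](R) ⋈[d=c] S)) → 2

E1 result:
d | e
3 | 3
4 | 6
E2 result:
d | e
3 | 3
4 | 3
Witness: (4, 6) appears 1× in E1 but 0× in E2.

no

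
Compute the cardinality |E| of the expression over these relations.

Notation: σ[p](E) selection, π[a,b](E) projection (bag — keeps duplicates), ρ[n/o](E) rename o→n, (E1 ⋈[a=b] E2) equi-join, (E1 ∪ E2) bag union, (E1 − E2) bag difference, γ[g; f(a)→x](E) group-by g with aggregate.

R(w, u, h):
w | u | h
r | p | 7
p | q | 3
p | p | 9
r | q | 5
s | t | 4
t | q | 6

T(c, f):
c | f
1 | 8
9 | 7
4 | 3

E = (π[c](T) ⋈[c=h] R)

Stepwise |·|:
  T → 3
  π[c](T) → 3
  R → 6
  (π[c](T) ⋈[c=h] R) → 2

|E| = 2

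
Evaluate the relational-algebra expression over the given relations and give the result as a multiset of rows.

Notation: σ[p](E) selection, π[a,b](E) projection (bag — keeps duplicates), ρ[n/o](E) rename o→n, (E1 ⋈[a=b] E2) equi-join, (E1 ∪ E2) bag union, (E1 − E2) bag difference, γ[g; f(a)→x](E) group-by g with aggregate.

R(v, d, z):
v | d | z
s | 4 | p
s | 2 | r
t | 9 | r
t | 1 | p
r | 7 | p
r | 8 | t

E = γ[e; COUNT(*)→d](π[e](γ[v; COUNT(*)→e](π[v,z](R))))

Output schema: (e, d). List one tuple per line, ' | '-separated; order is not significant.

Stepwise |·|:
  R → 6
  π[v,z](R) → 6
  γ[v; COUNT(*)→e](π[v,z](R)) → 3
  π[e](γ[v; COUNT(*)→e](π[v,z](R))) → 3
  γ[e; COUNT(*)→d](π[e](γ[v; COUNT(*)→e](π[v,z](R)))) → 1

== RESULT ==
e | d
2 | 3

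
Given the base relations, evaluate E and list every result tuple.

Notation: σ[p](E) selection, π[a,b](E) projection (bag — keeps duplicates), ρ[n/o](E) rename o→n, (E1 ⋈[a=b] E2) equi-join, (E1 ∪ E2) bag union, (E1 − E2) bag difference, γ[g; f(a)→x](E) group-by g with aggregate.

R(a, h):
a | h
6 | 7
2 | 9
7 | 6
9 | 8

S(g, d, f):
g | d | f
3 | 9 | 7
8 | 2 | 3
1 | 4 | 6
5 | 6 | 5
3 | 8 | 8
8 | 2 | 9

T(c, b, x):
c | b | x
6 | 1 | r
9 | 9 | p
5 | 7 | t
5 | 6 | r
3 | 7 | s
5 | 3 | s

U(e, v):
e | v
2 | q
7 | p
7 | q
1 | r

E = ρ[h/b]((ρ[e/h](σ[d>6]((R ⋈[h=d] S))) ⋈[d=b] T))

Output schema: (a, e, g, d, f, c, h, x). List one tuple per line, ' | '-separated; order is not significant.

Per-node cardinality:
  R → 4
  S → 6
  (R ⋈[h=d] S) → 3
  σ[d>6]((R ⋈[h=d] S)) → 2
  ρ[e/h](σ[d>6]((R ⋈[h=d] S))) → 2
  T → 6
  (ρ[e/h](σ[d>6]((R ⋈[h=d] S))) ⋈[d=b] T) → 1
  ρ[h/b]((ρ[e/h](σ[d>6]((R ⋈[h=d] S))) ⋈[d=b] T)) → 1

== RESULT ==
a | e | g | d | f | c | h | x
2 | 9 | 3 | 9 | 7 | 9 | 9 | p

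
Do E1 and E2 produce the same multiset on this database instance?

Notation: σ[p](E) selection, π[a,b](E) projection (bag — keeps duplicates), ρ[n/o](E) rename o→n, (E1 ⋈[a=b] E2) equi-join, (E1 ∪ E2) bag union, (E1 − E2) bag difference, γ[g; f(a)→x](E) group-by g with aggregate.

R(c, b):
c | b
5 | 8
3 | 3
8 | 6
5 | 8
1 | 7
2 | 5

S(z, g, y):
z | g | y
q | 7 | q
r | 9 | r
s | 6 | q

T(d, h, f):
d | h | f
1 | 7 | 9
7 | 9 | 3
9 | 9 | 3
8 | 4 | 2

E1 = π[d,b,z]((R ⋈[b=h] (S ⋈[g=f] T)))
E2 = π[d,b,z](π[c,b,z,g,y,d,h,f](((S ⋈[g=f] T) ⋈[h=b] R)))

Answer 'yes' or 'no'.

E1 subexpression sizes:
  R → 6
  S → 3
  T → 4
  (S ⋈[g=f] T) → 1
  (R ⋈[b=h] (S ⋈[g=f] T)) → 1
  π[d,b,z]((R ⋈[b=h] (S ⋈[g=f] T))) → 1
E2 subexpression sizes:
  S → 3
  T → 4
  (S ⋈[g=f] T) → 1
  R → 6
  ((S ⋈[g=f] T) ⋈[h=b] R) → 1
  π[c,b,z,g,y,d,h,f](((S ⋈[g=f] T) ⋈[h=b] R)) → 1
  π[d,b,z](π[c,b,z,g,y,d,h,f](((S ⋈[g=f] T) ⋈[h=b] R))) → 1

E1 and E2 produce the same multiset:
d | b | z
1 | 7 | r

yes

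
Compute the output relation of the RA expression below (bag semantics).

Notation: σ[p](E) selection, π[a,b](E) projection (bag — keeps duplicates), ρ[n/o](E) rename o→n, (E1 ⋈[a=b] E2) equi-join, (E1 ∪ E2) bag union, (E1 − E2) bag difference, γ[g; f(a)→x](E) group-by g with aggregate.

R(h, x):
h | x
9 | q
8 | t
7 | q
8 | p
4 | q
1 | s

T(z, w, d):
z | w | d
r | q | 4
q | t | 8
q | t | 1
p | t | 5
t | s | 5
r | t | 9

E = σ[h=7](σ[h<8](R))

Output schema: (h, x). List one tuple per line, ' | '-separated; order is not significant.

Stepwise |·|:
  R → 6
  σ[h<8](R) → 3
  σ[h=7](σ[h<8](R)) → 1

== RESULT ==
h | x
7 | q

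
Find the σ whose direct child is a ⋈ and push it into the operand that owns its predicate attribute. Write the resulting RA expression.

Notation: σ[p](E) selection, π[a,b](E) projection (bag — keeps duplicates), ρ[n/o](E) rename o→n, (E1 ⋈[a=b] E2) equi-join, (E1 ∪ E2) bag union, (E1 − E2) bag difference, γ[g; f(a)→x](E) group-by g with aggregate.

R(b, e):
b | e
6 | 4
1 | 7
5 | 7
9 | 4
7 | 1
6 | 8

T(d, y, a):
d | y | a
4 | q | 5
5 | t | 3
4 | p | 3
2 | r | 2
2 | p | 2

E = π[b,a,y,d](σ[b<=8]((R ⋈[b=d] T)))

σ filters on b, owned by the left side.
E' = π[b,a,y,d]((σ[b<=8](R) ⋈[b=d] T))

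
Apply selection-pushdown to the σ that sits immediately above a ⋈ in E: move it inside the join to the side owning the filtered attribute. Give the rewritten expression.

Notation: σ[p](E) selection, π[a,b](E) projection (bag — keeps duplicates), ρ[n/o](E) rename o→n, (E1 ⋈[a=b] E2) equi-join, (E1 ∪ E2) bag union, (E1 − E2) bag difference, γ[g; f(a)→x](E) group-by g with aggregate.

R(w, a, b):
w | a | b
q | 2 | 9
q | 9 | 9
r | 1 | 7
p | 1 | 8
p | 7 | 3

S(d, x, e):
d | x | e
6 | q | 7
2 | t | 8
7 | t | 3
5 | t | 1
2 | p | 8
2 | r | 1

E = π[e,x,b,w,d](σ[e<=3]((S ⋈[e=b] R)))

σ filters on e, owned by the left side.
E' = π[e,x,b,w,d]((σ[e<=3](S) ⋈[e=b] R))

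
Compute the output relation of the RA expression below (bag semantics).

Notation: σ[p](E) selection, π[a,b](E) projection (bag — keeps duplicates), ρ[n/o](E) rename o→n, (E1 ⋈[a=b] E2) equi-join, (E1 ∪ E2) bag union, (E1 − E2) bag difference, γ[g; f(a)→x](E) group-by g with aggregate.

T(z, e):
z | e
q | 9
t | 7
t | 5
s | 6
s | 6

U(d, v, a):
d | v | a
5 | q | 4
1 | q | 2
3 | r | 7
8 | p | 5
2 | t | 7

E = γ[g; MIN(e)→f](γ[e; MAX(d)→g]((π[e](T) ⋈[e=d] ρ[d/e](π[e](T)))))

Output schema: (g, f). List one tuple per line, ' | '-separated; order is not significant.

Per-node cardinality:
  T → 5
  π[e](T) → 5
  T → 5
  π[e](T) → 5
  ρ[d/e](π[e](T)) → 5
  (π[e](T) ⋈[e=d] ρ[d/e](π[e](T))) → 7
  γ[e; MAX(d)→g]((π[e](T) ⋈[e=d] ρ[d/e](π[e](T)))) → 4
  γ[g; MIN(e)→f](γ[e; MAX(d)→g]((π[e](T) ⋈[e=d] ρ[d/e](π[e](T))))) → 4

== RESULT ==
g | f
5 | 5
6 | 6
7 | 7
9 | 9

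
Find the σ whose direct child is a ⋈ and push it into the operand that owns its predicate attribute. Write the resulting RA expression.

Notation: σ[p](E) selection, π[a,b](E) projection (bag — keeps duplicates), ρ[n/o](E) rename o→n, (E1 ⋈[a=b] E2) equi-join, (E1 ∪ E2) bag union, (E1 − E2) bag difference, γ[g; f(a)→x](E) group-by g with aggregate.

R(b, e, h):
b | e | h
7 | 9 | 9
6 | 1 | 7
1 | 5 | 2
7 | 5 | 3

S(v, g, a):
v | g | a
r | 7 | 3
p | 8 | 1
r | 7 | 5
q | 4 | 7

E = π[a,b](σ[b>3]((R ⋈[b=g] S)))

σ filters on b, owned by the left side.
E' = π[a,b]((σ[b>3](R) ⋈[b=g] S))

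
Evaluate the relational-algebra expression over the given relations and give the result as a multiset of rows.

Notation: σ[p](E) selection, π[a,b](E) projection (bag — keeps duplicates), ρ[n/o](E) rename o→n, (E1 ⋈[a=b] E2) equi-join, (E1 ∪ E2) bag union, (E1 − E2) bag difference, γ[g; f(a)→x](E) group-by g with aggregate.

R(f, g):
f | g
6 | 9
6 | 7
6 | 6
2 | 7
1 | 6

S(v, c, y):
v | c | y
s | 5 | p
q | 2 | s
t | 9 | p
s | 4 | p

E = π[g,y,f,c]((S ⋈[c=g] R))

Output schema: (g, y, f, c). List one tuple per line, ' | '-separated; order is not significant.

Row counts bottom-up:
  S → 4
  R → 5
  (S ⋈[c=g] R) → 1
  π[g,y,f,c]((S ⋈[c=g] R)) → 1

== RESULT ==
g | y | f | c
9 | p | 6 | 9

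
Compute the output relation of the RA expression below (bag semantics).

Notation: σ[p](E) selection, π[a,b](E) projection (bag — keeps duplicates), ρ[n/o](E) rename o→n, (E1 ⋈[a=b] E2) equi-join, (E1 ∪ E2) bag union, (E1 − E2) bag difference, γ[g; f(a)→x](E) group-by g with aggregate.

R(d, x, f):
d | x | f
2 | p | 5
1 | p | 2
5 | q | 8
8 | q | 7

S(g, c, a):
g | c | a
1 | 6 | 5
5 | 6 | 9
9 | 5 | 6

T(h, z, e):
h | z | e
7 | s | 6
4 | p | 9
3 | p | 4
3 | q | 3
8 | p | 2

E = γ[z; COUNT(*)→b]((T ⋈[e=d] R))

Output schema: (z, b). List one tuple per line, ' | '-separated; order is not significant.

Row counts bottom-up:
  T → 5
  R → 4
  (T ⋈[e=d] R) → 1
  γ[z; COUNT(*)→b]((T ⋈[e=d] R)) → 1

== RESULT ==
z | b
p | 1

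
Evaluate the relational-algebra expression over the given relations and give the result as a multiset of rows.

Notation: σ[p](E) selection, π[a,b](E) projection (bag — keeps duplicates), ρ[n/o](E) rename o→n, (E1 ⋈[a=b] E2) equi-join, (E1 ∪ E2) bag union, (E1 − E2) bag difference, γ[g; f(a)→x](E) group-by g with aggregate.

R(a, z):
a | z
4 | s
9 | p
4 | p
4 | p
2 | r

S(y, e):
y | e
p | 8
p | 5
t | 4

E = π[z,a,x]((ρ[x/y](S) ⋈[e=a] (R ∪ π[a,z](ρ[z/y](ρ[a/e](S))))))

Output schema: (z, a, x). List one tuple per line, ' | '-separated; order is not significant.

Row counts bottom-up:
  S → 3
  ρ[x/y](S) → 3
  R → 5
  S → 3
  ρ[a/e](S) → 3
  ρ[z/y](ρ[a/e](S)) → 3
  π[a,z](ρ[z/y](ρ[a/e](S))) → 3
  (R ∪ π[a,z](ρ[z/y](ρ[a/e](S)))) → 8
  (ρ[x/y](S) ⋈[e=a] (R ∪ π[a,z](ρ[z/y](ρ[a/e](S))))) → 6
  π[z,a,x]((ρ[x/y](S) ⋈[e=a] (R ∪ π[a,z](ρ[z/y](ρ[a/e](S)))))) → 6

== RESULT ==
z | a | x
p | 4 | t
p | 4 | t
p | 5 | p
p | 8 | p
s | 4 | t
t | 4 | t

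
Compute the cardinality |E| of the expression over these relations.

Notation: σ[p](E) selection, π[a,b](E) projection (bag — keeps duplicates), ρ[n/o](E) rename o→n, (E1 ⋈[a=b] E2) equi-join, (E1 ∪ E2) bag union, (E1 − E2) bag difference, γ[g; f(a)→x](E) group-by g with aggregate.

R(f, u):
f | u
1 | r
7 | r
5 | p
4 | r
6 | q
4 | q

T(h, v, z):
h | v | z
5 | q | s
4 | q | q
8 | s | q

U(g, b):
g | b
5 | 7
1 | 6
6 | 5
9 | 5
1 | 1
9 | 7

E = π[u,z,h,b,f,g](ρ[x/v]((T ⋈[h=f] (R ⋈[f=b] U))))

Row counts bottom-up:
  T → 3
  R → 6
  U → 6
  (R ⋈[f=b] U) → 6
  (T ⋈[h=f] (R ⋈[f=b] U)) → 2
  ρ[x/v]((T ⋈[h=f] (R ⋈[f=b] U))) → 2
  π[u,z,h,b,f,g](ρ[x/v]((T ⋈[h=f] (R ⋈[f=b] U)))) → 2

|E| = 2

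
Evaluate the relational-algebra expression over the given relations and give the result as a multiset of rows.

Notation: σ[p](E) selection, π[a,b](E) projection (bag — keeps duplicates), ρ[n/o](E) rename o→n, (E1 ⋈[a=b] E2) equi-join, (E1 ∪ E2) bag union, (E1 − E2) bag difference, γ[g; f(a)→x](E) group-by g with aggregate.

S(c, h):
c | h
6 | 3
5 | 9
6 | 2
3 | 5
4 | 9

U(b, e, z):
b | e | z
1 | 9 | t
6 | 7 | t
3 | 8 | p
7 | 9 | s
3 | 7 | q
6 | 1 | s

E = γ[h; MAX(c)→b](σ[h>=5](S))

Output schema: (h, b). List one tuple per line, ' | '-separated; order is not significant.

Stepwise |·|:
  S → 5
  σ[h>=5](S) → 3
  γ[h; MAX(c)→b](σ[h>=5](S)) → 2

== RESULT ==
h | b
5 | 3
9 | 5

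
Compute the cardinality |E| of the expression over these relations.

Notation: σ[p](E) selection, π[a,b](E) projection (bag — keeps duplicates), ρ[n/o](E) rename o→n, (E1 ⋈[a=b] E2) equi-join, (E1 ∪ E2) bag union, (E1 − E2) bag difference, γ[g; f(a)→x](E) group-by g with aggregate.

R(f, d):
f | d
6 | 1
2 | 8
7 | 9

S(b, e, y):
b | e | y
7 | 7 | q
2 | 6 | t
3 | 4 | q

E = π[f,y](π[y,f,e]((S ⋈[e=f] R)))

Stepwise |·|:
  S → 3
  R → 3
  (S ⋈[e=f] R) → 2
  π[y,f,e]((S ⋈[e=f] R)) → 2
  π[f,y](π[y,f,e]((S ⋈[e=f] R))) → 2

|E| = 2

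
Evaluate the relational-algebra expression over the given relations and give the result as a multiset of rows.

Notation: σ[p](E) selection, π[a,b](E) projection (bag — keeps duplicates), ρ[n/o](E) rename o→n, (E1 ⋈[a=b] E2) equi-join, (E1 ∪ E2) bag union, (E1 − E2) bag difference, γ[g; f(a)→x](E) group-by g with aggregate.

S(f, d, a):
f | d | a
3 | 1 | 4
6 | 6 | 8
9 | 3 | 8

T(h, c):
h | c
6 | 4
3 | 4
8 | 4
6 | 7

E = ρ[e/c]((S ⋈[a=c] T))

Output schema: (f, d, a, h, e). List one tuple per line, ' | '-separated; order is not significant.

Row counts bottom-up:
  S → 3
  T → 4
  (S ⋈[a=c] T) → 3
  ρ[e/c]((S ⋈[a=c] T)) → 3

== RESULT ==
f | d | a | h | e
3 | 1 | 4 | 3 | 4
3 | 1 | 4 | 6 | 4
3 | 1 | 4 | 8 | 4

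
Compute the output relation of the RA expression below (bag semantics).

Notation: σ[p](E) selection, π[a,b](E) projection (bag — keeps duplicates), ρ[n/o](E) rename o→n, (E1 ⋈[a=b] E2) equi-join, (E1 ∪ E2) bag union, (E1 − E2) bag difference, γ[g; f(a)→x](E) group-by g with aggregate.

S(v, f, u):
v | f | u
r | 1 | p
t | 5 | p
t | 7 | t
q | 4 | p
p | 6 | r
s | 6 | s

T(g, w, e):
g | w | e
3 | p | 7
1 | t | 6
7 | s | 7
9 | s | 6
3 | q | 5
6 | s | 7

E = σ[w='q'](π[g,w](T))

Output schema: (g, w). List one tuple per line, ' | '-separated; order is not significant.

Stepwise |·|:
  T → 6
  π[g,w](T) → 6
  σ[w='q'](π[g,w](T)) → 1

== RESULT ==
g | w
3 | q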